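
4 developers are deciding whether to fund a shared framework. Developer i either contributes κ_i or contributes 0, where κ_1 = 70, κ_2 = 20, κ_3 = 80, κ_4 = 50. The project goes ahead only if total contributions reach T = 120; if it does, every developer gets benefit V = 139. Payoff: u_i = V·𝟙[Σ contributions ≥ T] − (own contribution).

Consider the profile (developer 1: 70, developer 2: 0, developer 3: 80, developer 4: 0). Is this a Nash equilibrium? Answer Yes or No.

Total = 150 ≥ 120: provided.
Developer 1 (pledges 70, payoff 69): dropping to 0 → total 80, payoff 0. No gain.
Developer 2 (pledges 0, payoff 139): pledging 20 → total 170, payoff 119. No gain.
Developer 3 (pledges 80, payoff 59): dropping to 0 → total 70, payoff 0. No gain.
Developer 4 (pledges 0, payoff 139): pledging 50 → total 200, payoff 89. No gain.

Yes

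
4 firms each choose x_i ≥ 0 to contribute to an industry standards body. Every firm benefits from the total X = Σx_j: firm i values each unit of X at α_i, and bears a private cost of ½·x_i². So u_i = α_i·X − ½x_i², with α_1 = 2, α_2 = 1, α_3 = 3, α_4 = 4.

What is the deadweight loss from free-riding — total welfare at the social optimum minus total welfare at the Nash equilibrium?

Firm i's FOC: ∂u_i/∂x_i = α_i − x_i = 0, so x_i* = α_i.
NE contributions = (2, 1, 3, 4); X = 10.
W^NE = (Σα)·X − ½Σα_i² = 10² − ½·30 = 85.
Planner sets x_i = Σα_j = 10 for every i, so X^SO = 4·10 = 40.
W^SO = (Σα)·X^SO − ½·4·(Σα)² = (4/2)·10² = 200.
Deadweight loss = W^SO − W^NE = 115.

115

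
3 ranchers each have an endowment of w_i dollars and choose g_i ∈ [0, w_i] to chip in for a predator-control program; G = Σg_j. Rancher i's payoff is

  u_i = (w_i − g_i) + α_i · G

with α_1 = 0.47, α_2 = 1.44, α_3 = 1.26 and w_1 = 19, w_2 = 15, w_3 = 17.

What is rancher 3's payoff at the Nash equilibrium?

40.32

∂u_i/∂g_i = α_i − 1, so rancher i contributes w_i if α_i > 1, else 0.
α_i > 1 for i ∈ {2, 3}; NE contributions (0, 15, 17), G = 32.
u_3 = (17 − 17) + 1.26·32 = 40.32.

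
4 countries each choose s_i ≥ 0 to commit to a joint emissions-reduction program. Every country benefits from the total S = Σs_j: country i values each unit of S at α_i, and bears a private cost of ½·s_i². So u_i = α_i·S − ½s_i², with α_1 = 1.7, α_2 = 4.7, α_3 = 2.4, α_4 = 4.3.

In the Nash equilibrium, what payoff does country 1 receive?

20.825

Country i's FOC: ∂u_i/∂s_i = α_i − s_i = 0, so s_i* = α_i.
NE contributions = (1.7, 4.7, 2.4, 4.3); S = 13.1.
u_1 = α_1·S − ½·(s_1)² = 1.7·13.1 − ½·1.7² = 20.825.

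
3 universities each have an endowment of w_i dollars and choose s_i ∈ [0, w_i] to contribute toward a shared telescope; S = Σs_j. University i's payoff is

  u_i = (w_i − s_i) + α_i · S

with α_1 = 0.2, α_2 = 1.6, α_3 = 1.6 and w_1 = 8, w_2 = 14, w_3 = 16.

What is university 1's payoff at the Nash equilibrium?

14

∂u_i/∂s_i = α_i − 1, so university i contributes w_i if α_i > 1, else 0.
α_i > 1 for i ∈ {2, 3}; NE contributions (0, 14, 16), S = 30.
u_1 = (8 − 0) + 0.2·30 = 14.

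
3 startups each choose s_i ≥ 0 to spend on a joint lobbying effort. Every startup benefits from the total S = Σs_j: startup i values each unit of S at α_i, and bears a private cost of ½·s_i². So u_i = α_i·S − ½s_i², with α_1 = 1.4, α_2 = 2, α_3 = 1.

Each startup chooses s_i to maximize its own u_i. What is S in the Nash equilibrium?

Startup i's FOC: ∂u_i/∂s_i = α_i − s_i = 0, so s_i* = α_i.
NE contributions = (1.4, 2, 1); S = 4.4.

4.4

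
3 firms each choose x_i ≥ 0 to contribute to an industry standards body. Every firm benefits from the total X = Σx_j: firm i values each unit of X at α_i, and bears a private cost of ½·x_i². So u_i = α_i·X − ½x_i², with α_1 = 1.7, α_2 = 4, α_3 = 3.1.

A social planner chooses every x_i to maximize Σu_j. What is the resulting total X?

Planner FOC: ∂(Σu_j)/∂x_i = (Σα_j) − x_i = 0, so x_i^SO = Σα_j = 8.8 for every i; X^SO = 26.4.

26.4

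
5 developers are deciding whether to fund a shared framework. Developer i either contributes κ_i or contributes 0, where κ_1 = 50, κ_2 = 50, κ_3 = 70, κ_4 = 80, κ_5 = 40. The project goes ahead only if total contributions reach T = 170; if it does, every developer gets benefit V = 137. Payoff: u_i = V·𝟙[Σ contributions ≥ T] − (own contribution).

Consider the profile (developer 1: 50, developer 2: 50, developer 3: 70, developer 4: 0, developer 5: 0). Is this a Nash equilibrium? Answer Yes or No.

Yes

Total = 170 ≥ 170: provided.
Developer 1 (pledges 50, payoff 87): dropping to 0 → total 120, payoff 0. No gain.
Developer 2 (pledges 50, payoff 87): dropping to 0 → total 120, payoff 0. No gain.
Developer 3 (pledges 70, payoff 67): dropping to 0 → total 100, payoff 0. No gain.
Developer 4 (pledges 0, payoff 137): pledging 80 → total 250, payoff 57. No gain.
Developer 5 (pledges 0, payoff 137): pledging 40 → total 210, payoff 97. No gain.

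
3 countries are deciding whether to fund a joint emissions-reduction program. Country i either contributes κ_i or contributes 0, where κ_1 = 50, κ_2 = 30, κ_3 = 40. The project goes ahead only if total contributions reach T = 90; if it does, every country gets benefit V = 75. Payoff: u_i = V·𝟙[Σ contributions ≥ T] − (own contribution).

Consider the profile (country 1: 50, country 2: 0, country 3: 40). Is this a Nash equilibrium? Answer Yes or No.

Yes

Total = 90 ≥ 90: provided.
Country 1 (pledges 50, payoff 25): dropping to 0 → total 40, payoff 0. No gain.
Country 2 (pledges 0, payoff 75): pledging 30 → total 120, payoff 45. No gain.
Country 3 (pledges 40, payoff 35): dropping to 0 → total 50, payoff 0. No gain.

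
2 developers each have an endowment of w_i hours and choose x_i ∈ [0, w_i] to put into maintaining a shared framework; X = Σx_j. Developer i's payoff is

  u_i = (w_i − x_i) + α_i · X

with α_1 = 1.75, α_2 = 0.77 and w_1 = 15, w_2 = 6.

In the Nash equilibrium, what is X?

15

∂u_i/∂x_i = α_i − 1, so developer i contributes w_i if α_i > 1, else 0.
α_i > 1 for i ∈ {1}; NE contributions (15, 0), X = 15.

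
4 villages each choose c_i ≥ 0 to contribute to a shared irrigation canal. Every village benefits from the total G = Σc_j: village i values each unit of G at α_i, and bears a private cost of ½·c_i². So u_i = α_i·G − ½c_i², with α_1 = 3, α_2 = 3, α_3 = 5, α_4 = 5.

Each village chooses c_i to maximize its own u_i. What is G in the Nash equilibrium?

16

Village i's FOC: ∂u_i/∂c_i = α_i − c_i = 0, so c_i* = α_i.
NE contributions = (3, 3, 5, 5); G = 16.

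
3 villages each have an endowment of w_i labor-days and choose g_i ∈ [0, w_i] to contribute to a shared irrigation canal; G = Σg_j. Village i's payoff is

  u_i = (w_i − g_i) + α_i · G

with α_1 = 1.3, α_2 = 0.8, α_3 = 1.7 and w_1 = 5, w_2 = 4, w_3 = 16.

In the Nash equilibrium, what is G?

21

∂u_i/∂g_i = α_i − 1, so village i contributes w_i if α_i > 1, else 0.
α_i > 1 for i ∈ {1, 3}; NE contributions (5, 0, 16), G = 21.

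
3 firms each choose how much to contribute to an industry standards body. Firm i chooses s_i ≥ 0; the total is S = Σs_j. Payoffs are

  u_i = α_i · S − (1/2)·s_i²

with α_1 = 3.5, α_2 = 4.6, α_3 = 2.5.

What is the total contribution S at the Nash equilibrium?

10.6

Firm i's FOC: ∂u_i/∂s_i = α_i − s_i = 0, so s_i* = α_i.
NE contributions = (3.5, 4.6, 2.5); S = 10.6.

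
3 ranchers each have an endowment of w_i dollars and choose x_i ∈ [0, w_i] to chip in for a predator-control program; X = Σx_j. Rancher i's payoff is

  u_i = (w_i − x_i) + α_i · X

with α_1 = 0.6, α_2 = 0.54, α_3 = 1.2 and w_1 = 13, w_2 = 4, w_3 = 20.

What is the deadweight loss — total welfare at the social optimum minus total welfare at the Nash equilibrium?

∂u_i/∂x_i = α_i − 1, so rancher i contributes w_i if α_i > 1, else 0.
α_i > 1 for i ∈ {3}; NE contributions (0, 0, 20), X = 20.
W^NE = Σw_i − X^NE + (Σα_i)·X^NE = 37 + 1.34·20 = 63.8.
Planner: ∂(Σu_j)/∂x_i = Σα_j − 1 = 1.34 > 0, so everyone contributes w_i; X^SO = 37, W^SO = 37 + 1.34·37 = 86.58.
Deadweight loss = 22.78.

22.78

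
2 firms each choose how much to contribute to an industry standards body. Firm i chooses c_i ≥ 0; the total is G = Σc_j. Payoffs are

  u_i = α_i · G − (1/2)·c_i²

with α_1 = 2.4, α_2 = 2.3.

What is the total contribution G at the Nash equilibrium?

Firm i's FOC: ∂u_i/∂c_i = α_i − c_i = 0, so c_i* = α_i.
NE contributions = (2.4, 2.3); G = 4.7.

4.7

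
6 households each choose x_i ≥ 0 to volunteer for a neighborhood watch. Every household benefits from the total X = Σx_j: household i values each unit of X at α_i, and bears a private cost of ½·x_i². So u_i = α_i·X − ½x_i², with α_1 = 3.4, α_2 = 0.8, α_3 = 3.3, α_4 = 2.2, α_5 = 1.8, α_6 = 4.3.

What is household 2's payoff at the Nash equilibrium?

12.32

Household i's FOC: ∂u_i/∂x_i = α_i − x_i = 0, so x_i* = α_i.
NE contributions = (3.4, 0.8, 3.3, 2.2, 1.8, 4.3); X = 15.8.
u_2 = α_2·X − ½·(x_2)² = 0.8·15.8 − ½·0.8² = 12.32.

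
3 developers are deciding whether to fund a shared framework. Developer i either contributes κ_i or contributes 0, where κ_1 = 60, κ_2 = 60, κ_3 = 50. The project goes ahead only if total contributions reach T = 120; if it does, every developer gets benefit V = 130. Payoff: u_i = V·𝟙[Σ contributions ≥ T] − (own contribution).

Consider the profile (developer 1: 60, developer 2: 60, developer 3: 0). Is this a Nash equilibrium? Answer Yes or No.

Yes

Total = 120 ≥ 120: provided.
Developer 1 (pledges 60, payoff 70): dropping to 0 → total 60, payoff 0. No gain.
Developer 2 (pledges 60, payoff 70): dropping to 0 → total 60, payoff 0. No gain.
Developer 3 (pledges 0, payoff 130): pledging 50 → total 170, payoff 80. No gain.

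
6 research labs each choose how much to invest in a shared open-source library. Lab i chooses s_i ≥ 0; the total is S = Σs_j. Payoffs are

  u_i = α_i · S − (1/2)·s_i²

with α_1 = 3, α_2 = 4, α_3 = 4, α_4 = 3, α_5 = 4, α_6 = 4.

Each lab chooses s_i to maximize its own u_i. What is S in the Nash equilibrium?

Lab i's FOC: ∂u_i/∂s_i = α_i − s_i = 0, so s_i* = α_i.
NE contributions = (3, 4, 4, 3, 4, 4); S = 22.

22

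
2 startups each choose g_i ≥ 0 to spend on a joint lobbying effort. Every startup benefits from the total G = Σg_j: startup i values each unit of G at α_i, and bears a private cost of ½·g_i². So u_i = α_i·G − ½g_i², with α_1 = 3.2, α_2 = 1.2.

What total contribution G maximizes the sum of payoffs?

8.8

Planner FOC: ∂(Σu_j)/∂g_i = (Σα_j) − g_i = 0, so g_i^SO = Σα_j = 4.4 for every i; G^SO = 8.8.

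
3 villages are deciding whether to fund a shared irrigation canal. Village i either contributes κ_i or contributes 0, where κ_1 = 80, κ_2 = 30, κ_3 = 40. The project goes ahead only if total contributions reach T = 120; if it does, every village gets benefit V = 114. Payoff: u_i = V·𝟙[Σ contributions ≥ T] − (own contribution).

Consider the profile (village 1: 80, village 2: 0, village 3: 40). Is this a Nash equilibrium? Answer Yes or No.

Total = 120 ≥ 120: provided.
Village 1 (pledges 80, payoff 34): dropping to 0 → total 40, payoff 0. No gain.
Village 2 (pledges 0, payoff 114): pledging 30 → total 150, payoff 84. No gain.
Village 3 (pledges 40, payoff 74): dropping to 0 → total 80, payoff 0. No gain.

Yes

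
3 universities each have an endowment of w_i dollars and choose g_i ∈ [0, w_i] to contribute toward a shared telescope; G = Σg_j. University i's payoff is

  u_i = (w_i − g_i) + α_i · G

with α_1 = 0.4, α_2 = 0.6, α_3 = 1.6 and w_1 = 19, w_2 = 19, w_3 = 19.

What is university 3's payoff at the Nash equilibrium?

∂u_i/∂g_i = α_i − 1, so university i contributes w_i if α_i > 1, else 0.
α_i > 1 for i ∈ {3}; NE contributions (0, 0, 19), G = 19.
u_3 = (19 − 19) + 1.6·19 = 30.4.

30.4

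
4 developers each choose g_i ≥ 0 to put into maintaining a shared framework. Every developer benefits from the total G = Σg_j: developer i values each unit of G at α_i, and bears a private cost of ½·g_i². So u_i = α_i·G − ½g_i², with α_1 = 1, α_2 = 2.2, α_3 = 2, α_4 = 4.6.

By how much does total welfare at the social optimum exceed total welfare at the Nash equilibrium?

111.54

Developer i's FOC: ∂u_i/∂g_i = α_i − g_i = 0, so g_i* = α_i.
NE contributions = (1, 2.2, 2, 4.6); G = 9.8.
W^NE = (Σα)·G − ½Σα_i² = 9.8² − ½·31 = 80.54.
Planner sets g_i = Σα_j = 9.8 for every i, so G^SO = 4·9.8 = 39.2.
W^SO = (Σα)·G^SO − ½·4·(Σα)² = (4/2)·9.8² = 192.08.
Deadweight loss = W^SO − W^NE = 111.54.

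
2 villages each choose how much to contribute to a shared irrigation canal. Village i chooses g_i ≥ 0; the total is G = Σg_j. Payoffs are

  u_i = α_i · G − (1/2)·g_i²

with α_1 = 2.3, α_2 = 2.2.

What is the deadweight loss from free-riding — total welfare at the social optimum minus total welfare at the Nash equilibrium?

5.065

Village i's FOC: ∂u_i/∂g_i = α_i − g_i = 0, so g_i* = α_i.
NE contributions = (2.3, 2.2); G = 4.5.
W^NE = (Σα)·G − ½Σα_i² = 4.5² − ½·10.13 = 15.185.
Planner sets g_i = Σα_j = 4.5 for every i, so G^SO = 2·4.5 = 9.
W^SO = (Σα)·G^SO − ½·2·(Σα)² = (2/2)·4.5² = 20.25.
Deadweight loss = W^SO − W^NE = 5.065.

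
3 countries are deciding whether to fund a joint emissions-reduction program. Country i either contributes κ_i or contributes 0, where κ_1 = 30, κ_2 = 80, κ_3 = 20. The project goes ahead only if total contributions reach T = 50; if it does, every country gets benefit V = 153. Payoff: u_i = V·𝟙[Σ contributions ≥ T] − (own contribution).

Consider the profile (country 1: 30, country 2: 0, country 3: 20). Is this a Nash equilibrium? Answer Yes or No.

Yes

Total = 50 ≥ 50: provided.
Country 1 (pledges 30, payoff 123): dropping to 0 → total 20, payoff 0. No gain.
Country 2 (pledges 0, payoff 153): pledging 80 → total 130, payoff 73. No gain.
Country 3 (pledges 20, payoff 133): dropping to 0 → total 30, payoff 0. No gain.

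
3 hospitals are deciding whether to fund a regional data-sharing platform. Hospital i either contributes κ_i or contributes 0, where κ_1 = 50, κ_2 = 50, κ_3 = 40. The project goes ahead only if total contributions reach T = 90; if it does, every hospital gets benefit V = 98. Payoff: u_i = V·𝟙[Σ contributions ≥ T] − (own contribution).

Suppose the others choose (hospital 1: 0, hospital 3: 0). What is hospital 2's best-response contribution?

0

Others' total = 0. Even contributing 50 gives 50 < 90: no benefit either way.
Best response: 0.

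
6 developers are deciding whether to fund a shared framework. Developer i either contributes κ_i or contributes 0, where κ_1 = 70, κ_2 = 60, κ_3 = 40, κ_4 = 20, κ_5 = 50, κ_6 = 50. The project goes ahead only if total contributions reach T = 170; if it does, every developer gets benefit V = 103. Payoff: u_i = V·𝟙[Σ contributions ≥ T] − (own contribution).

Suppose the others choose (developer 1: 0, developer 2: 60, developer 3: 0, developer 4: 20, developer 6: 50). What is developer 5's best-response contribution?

50

Others' total = 130. Contributing 50 brings total to 180 ≥ 170: gain V − κ_5 = 53.
Best response: 50.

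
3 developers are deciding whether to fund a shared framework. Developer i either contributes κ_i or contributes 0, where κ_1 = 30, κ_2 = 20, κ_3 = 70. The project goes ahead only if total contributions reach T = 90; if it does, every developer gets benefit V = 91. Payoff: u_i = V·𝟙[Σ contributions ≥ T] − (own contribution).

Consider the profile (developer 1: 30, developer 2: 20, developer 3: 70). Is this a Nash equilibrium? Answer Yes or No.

Total = 120 ≥ 90: provided.
Developer 1 (pledges 30, payoff 61): dropping to 0 → total 90, payoff 91. Profitable deviation.

No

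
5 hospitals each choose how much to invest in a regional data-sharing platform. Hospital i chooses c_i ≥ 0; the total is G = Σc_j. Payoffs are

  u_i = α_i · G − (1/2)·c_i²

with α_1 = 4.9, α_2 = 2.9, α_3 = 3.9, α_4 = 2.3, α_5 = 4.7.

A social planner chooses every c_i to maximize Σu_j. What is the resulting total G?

Planner FOC: ∂(Σu_j)/∂c_i = (Σα_j) − c_i = 0, so c_i^SO = Σα_j = 18.7 for every i; G^SO = 93.5.

93.5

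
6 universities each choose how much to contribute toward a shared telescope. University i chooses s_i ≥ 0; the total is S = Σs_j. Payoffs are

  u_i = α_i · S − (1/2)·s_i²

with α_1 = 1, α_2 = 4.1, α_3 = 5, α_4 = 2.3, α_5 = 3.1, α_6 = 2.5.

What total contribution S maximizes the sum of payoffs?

Planner FOC: ∂(Σu_j)/∂s_i = (Σα_j) − s_i = 0, so s_i^SO = Σα_j = 18 for every i; S^SO = 108.

108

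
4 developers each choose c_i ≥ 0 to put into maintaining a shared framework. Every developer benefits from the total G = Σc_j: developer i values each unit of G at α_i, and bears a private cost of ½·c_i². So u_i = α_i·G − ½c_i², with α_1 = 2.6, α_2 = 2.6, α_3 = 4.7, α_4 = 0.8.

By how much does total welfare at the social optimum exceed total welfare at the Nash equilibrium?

Developer i's FOC: ∂u_i/∂c_i = α_i − c_i = 0, so c_i* = α_i.
NE contributions = (2.6, 2.6, 4.7, 0.8); G = 10.7.
W^NE = (Σα)·G − ½Σα_i² = 10.7² − ½·36.25 = 96.365.
Planner sets c_i = Σα_j = 10.7 for every i, so G^SO = 4·10.7 = 42.8.
W^SO = (Σα)·G^SO − ½·4·(Σα)² = (4/2)·10.7² = 228.98.
Deadweight loss = W^SO − W^NE = 132.615.

132.615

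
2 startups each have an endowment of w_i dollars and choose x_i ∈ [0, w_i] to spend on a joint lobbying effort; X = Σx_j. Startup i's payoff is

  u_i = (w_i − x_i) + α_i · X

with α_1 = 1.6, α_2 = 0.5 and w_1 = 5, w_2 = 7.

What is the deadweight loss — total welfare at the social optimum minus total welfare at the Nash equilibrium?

7.7

∂u_i/∂x_i = α_i − 1, so startup i contributes w_i if α_i > 1, else 0.
α_i > 1 for i ∈ {1}; NE contributions (5, 0), X = 5.
W^NE = Σw_i − X^NE + (Σα_i)·X^NE = 12 + 1.1·5 = 17.5.
Planner: ∂(Σu_j)/∂x_i = Σα_j − 1 = 1.1 > 0, so everyone contributes w_i; X^SO = 12, W^SO = 12 + 1.1·12 = 25.2.
Deadweight loss = 7.7.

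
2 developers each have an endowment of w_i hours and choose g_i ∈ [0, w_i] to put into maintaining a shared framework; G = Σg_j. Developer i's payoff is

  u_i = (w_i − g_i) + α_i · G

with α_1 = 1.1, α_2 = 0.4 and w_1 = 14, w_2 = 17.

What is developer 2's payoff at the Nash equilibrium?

22.6

∂u_i/∂g_i = α_i − 1, so developer i contributes w_i if α_i > 1, else 0.
α_i > 1 for i ∈ {1}; NE contributions (14, 0), G = 14.
u_2 = (17 − 0) + 0.4·14 = 22.6.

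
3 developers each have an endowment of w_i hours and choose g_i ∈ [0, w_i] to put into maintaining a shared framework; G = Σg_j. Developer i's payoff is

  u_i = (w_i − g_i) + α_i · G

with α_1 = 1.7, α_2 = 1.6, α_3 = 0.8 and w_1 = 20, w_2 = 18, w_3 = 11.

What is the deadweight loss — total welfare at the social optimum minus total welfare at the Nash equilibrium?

34.1

∂u_i/∂g_i = α_i − 1, so developer i contributes w_i if α_i > 1, else 0.
α_i > 1 for i ∈ {1, 2}; NE contributions (20, 18, 0), G = 38.
W^NE = Σw_i − G^NE + (Σα_i)·G^NE = 49 + 3.1·38 = 166.8.
Planner: ∂(Σu_j)/∂g_i = Σα_j − 1 = 3.1 > 0, so everyone contributes w_i; G^SO = 49, W^SO = 49 + 3.1·49 = 200.9.
Deadweight loss = 34.1.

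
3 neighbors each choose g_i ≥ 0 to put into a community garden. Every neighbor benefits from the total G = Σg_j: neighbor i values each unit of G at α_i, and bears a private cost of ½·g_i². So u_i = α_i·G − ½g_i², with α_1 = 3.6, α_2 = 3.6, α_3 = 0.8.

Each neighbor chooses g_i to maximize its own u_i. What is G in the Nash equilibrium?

8

Neighbor i's FOC: ∂u_i/∂g_i = α_i − g_i = 0, so g_i* = α_i.
NE contributions = (3.6, 3.6, 0.8); G = 8.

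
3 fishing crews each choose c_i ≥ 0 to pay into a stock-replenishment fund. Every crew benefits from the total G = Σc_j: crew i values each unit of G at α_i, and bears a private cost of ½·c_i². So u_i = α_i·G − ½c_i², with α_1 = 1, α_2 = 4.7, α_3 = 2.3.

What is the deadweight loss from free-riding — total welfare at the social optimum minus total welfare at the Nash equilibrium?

46.19

Crew i's FOC: ∂u_i/∂c_i = α_i − c_i = 0, so c_i* = α_i.
NE contributions = (1, 4.7, 2.3); G = 8.
W^NE = (Σα)·G − ½Σα_i² = 8² − ½·28.38 = 49.81.
Planner sets c_i = Σα_j = 8 for every i, so G^SO = 3·8 = 24.
W^SO = (Σα)·G^SO − ½·3·(Σα)² = (3/2)·8² = 96.
Deadweight loss = W^SO − W^NE = 46.19.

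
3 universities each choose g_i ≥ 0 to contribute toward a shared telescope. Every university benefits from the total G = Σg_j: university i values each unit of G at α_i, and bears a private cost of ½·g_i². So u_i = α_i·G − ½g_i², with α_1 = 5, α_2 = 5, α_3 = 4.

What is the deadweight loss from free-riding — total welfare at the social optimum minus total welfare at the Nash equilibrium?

131

University i's FOC: ∂u_i/∂g_i = α_i − g_i = 0, so g_i* = α_i.
NE contributions = (5, 5, 4); G = 14.
W^NE = (Σα)·G − ½Σα_i² = 14² − ½·66 = 163.
Planner sets g_i = Σα_j = 14 for every i, so G^SO = 3·14 = 42.
W^SO = (Σα)·G^SO − ½·3·(Σα)² = (3/2)·14² = 294.
Deadweight loss = W^SO − W^NE = 131.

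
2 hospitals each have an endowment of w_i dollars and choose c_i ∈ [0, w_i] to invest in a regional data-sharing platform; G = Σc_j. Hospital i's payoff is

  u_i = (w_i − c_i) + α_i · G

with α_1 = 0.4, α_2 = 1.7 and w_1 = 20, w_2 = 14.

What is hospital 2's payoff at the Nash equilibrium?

∂u_i/∂c_i = α_i − 1, so hospital i contributes w_i if α_i > 1, else 0.
α_i > 1 for i ∈ {2}; NE contributions (0, 14), G = 14.
u_2 = (14 − 14) + 1.7·14 = 23.8.

23.8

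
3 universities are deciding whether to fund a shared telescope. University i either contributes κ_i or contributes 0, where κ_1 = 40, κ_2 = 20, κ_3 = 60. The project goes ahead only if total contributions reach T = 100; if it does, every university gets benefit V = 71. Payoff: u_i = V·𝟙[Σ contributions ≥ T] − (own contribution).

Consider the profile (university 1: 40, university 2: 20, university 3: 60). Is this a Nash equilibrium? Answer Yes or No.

Total = 120 ≥ 100: provided.
University 1 (pledges 40, payoff 31): dropping to 0 → total 80, payoff 0. No gain.
University 2 (pledges 20, payoff 51): dropping to 0 → total 100, payoff 71. Profitable deviation.

No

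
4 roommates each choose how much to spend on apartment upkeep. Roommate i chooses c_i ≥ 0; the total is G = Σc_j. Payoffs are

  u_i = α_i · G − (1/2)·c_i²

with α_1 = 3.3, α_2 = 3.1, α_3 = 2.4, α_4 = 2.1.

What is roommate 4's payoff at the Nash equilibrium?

20.685

Roommate i's FOC: ∂u_i/∂c_i = α_i − c_i = 0, so c_i* = α_i.
NE contributions = (3.3, 3.1, 2.4, 2.1); G = 10.9.
u_4 = α_4·G − ½·(c_4)² = 2.1·10.9 − ½·2.1² = 20.685.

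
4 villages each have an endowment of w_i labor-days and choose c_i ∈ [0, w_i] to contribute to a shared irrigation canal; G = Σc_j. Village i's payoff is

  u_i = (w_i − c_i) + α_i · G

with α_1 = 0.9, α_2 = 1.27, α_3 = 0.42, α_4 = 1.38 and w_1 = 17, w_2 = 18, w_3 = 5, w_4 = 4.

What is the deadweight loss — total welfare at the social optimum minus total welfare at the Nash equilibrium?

∂u_i/∂c_i = α_i − 1, so village i contributes w_i if α_i > 1, else 0.
α_i > 1 for i ∈ {2, 4}; NE contributions (0, 18, 0, 4), G = 22.
W^NE = Σw_i − G^NE + (Σα_i)·G^NE = 44 + 2.97·22 = 109.34.
Planner: ∂(Σu_j)/∂c_i = Σα_j − 1 = 2.97 > 0, so everyone contributes w_i; G^SO = 44, W^SO = 44 + 2.97·44 = 174.68.
Deadweight loss = 65.34.

65.34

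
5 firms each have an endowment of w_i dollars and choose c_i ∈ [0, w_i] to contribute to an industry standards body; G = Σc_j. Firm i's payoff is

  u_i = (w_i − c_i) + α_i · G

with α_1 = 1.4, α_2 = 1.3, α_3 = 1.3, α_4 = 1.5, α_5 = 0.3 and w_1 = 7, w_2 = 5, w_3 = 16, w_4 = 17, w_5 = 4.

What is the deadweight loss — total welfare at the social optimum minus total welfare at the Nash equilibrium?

∂u_i/∂c_i = α_i − 1, so firm i contributes w_i if α_i > 1, else 0.
α_i > 1 for i ∈ {1, 2, 3, 4}; NE contributions (7, 5, 16, 17, 0), G = 45.
W^NE = Σw_i − G^NE + (Σα_i)·G^NE = 49 + 4.8·45 = 265.
Planner: ∂(Σu_j)/∂c_i = Σα_j − 1 = 4.8 > 0, so everyone contributes w_i; G^SO = 49, W^SO = 49 + 4.8·49 = 284.2.
Deadweight loss = 19.2.

19.2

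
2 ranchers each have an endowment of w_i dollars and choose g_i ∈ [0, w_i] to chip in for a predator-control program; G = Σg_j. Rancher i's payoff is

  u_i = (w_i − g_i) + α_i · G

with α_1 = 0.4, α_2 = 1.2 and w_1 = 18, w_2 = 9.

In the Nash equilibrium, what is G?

∂u_i/∂g_i = α_i − 1, so rancher i contributes w_i if α_i > 1, else 0.
α_i > 1 for i ∈ {2}; NE contributions (0, 9), G = 9.

9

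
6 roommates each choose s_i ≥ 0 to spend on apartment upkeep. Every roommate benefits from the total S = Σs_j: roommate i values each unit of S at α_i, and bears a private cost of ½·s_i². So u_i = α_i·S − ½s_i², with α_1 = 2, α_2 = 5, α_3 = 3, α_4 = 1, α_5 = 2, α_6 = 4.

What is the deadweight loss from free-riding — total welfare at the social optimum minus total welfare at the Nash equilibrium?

607.5

Roommate i's FOC: ∂u_i/∂s_i = α_i − s_i = 0, so s_i* = α_i.
NE contributions = (2, 5, 3, 1, 2, 4); S = 17.
W^NE = (Σα)·S − ½Σα_i² = 17² − ½·59 = 259.5.
Planner sets s_i = Σα_j = 17 for every i, so S^SO = 6·17 = 102.
W^SO = (Σα)·S^SO − ½·6·(Σα)² = (6/2)·17² = 867.
Deadweight loss = W^SO − W^NE = 607.5.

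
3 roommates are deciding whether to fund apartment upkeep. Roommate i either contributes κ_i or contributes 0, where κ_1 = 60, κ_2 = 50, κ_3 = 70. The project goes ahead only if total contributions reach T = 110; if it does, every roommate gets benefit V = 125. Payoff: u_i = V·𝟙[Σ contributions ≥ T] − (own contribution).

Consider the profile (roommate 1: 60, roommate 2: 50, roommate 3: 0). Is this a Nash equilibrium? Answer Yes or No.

Total = 110 ≥ 110: provided.
Roommate 1 (pledges 60, payoff 65): dropping to 0 → total 50, payoff 0. No gain.
Roommate 2 (pledges 50, payoff 75): dropping to 0 → total 60, payoff 0. No gain.
Roommate 3 (pledges 0, payoff 125): pledging 70 → total 180, payoff 55. No gain.

Yes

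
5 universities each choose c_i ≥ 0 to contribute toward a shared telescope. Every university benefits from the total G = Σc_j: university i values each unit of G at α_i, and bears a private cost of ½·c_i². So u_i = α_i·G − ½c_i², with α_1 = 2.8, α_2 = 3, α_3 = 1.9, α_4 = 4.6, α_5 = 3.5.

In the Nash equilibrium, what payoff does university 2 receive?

University i's FOC: ∂u_i/∂c_i = α_i − c_i = 0, so c_i* = α_i.
NE contributions = (2.8, 3, 1.9, 4.6, 3.5); G = 15.8.
u_2 = α_2·G − ½·(c_2)² = 3·15.8 − ½·3² = 42.9.

42.9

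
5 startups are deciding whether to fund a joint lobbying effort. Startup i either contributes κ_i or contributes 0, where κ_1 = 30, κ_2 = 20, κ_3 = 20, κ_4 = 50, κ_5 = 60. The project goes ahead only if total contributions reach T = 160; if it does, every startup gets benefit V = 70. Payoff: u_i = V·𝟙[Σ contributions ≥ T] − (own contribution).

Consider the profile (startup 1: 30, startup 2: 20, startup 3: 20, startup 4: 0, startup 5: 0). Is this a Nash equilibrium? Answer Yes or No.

Total = 70 < 160: not provided.
Startup 1 (pledges 30, payoff -30): dropping to 0 → total 40, payoff 0. Profitable deviation.

No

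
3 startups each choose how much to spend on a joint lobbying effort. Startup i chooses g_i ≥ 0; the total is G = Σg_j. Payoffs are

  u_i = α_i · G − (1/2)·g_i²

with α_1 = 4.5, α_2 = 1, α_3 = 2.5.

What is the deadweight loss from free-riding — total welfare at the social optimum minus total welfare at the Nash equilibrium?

45.75

Startup i's FOC: ∂u_i/∂g_i = α_i − g_i = 0, so g_i* = α_i.
NE contributions = (4.5, 1, 2.5); G = 8.
W^NE = (Σα)·G − ½Σα_i² = 8² − ½·27.5 = 50.25.
Planner sets g_i = Σα_j = 8 for every i, so G^SO = 3·8 = 24.
W^SO = (Σα)·G^SO − ½·3·(Σα)² = (3/2)·8² = 96.
Deadweight loss = W^SO − W^NE = 45.75.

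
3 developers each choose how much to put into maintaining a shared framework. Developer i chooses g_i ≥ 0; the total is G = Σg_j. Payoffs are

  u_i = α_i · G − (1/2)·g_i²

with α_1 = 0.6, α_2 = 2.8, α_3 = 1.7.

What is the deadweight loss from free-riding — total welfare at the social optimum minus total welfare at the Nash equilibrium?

Developer i's FOC: ∂u_i/∂g_i = α_i − g_i = 0, so g_i* = α_i.
NE contributions = (0.6, 2.8, 1.7); G = 5.1.
W^NE = (Σα)·G − ½Σα_i² = 5.1² − ½·11.09 = 20.465.
Planner sets g_i = Σα_j = 5.1 for every i, so G^SO = 3·5.1 = 15.3.
W^SO = (Σα)·G^SO − ½·3·(Σα)² = (3/2)·5.1² = 39.015.
Deadweight loss = W^SO − W^NE = 18.55.

18.55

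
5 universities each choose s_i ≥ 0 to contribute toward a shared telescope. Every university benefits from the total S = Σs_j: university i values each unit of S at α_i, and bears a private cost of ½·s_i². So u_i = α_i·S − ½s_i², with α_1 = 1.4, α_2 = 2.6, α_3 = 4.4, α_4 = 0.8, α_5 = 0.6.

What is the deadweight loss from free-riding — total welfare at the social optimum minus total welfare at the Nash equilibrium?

158.6

University i's FOC: ∂u_i/∂s_i = α_i − s_i = 0, so s_i* = α_i.
NE contributions = (1.4, 2.6, 4.4, 0.8, 0.6); S = 9.8.
W^NE = (Σα)·S − ½Σα_i² = 9.8² − ½·29.08 = 81.5.
Planner sets s_i = Σα_j = 9.8 for every i, so S^SO = 5·9.8 = 49.
W^SO = (Σα)·S^SO − ½·5·(Σα)² = (5/2)·9.8² = 240.1.
Deadweight loss = W^SO − W^NE = 158.6.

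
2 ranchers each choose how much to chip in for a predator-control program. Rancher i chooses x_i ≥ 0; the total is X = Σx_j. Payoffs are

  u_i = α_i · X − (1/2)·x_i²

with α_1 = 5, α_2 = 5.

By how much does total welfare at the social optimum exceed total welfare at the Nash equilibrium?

25

Rancher i's FOC: ∂u_i/∂x_i = α_i − x_i = 0, so x_i* = α_i.
NE contributions = (5, 5); X = 10.
W^NE = (Σα)·X − ½Σα_i² = 10² − ½·50 = 75.
Planner sets x_i = Σα_j = 10 for every i, so X^SO = 2·10 = 20.
W^SO = (Σα)·X^SO − ½·2·(Σα)² = (2/2)·10² = 100.
Deadweight loss = W^SO − W^NE = 25.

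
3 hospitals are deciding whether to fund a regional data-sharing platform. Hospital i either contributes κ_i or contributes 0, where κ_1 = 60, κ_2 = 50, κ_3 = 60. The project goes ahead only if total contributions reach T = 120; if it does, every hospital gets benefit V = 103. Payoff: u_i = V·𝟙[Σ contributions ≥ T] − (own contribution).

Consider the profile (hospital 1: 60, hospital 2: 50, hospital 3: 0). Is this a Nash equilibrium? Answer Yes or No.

No

Total = 110 < 120: not provided.
Hospital 1 (pledges 60, payoff -60): dropping to 0 → total 50, payoff 0. Profitable deviation.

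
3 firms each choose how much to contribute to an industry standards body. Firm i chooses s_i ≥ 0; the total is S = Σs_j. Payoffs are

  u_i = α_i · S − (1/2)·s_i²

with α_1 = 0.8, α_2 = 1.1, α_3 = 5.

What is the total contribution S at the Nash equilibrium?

6.9

Firm i's FOC: ∂u_i/∂s_i = α_i − s_i = 0, so s_i* = α_i.
NE contributions = (0.8, 1.1, 5); S = 6.9.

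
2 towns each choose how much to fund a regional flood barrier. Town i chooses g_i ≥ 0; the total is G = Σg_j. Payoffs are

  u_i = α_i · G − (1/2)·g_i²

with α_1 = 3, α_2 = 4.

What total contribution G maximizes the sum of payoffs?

14

Planner FOC: ∂(Σu_j)/∂g_i = (Σα_j) − g_i = 0, so g_i^SO = Σα_j = 7 for every i; G^SO = 14.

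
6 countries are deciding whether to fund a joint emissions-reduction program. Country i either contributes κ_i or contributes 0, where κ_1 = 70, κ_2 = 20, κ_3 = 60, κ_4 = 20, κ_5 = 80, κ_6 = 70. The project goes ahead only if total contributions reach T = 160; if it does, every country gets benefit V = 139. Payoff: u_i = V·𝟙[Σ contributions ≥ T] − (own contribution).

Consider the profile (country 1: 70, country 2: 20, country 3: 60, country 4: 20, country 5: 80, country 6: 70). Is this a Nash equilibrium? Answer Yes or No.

Total = 320 ≥ 160: provided.
Country 1 (pledges 70, payoff 69): dropping to 0 → total 250, payoff 139. Profitable deviation.

No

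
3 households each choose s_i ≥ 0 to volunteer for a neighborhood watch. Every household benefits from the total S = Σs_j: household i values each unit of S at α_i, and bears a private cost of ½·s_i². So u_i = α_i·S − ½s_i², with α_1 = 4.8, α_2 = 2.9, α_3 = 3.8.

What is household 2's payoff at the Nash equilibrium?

29.145

Household i's FOC: ∂u_i/∂s_i = α_i − s_i = 0, so s_i* = α_i.
NE contributions = (4.8, 2.9, 3.8); S = 11.5.
u_2 = α_2·S − ½·(s_2)² = 2.9·11.5 − ½·2.9² = 29.145.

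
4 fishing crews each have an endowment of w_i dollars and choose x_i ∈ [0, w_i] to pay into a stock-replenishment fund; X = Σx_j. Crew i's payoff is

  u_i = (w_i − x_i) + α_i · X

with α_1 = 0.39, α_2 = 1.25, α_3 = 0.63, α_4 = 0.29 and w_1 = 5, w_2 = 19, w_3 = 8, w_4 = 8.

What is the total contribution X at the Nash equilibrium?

19

∂u_i/∂x_i = α_i − 1, so crew i contributes w_i if α_i > 1, else 0.
α_i > 1 for i ∈ {2}; NE contributions (0, 19, 0, 0), X = 19.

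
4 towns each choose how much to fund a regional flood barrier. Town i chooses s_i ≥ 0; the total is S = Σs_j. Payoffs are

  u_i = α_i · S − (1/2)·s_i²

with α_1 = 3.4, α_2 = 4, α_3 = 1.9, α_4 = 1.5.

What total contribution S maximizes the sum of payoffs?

43.2

Planner FOC: ∂(Σu_j)/∂s_i = (Σα_j) − s_i = 0, so s_i^SO = Σα_j = 10.8 for every i; S^SO = 43.2.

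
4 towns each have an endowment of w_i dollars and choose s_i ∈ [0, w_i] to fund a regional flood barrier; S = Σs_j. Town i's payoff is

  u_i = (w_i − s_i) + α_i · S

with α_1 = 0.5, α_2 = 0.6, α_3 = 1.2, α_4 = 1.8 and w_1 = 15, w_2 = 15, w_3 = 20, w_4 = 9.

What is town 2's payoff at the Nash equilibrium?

32.4

∂u_i/∂s_i = α_i − 1, so town i contributes w_i if α_i > 1, else 0.
α_i > 1 for i ∈ {3, 4}; NE contributions (0, 0, 20, 9), S = 29.
u_2 = (15 − 0) + 0.6·29 = 32.4.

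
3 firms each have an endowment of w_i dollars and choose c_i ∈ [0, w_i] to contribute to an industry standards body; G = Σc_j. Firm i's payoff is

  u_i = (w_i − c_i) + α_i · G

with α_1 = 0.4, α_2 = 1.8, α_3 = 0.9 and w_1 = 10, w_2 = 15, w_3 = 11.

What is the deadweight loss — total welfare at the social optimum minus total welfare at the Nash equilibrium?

∂u_i/∂c_i = α_i − 1, so firm i contributes w_i if α_i > 1, else 0.
α_i > 1 for i ∈ {2}; NE contributions (0, 15, 0), G = 15.
W^NE = Σw_i − G^NE + (Σα_i)·G^NE = 36 + 2.1·15 = 67.5.
Planner: ∂(Σu_j)/∂c_i = Σα_j − 1 = 2.1 > 0, so everyone contributes w_i; G^SO = 36, W^SO = 36 + 2.1·36 = 111.6.
Deadweight loss = 44.1.

44.1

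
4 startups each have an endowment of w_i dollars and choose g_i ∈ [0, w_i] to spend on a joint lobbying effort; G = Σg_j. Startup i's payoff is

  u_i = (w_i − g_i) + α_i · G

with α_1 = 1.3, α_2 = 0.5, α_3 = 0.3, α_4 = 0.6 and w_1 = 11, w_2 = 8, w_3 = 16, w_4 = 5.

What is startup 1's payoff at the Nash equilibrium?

14.3

∂u_i/∂g_i = α_i − 1, so startup i contributes w_i if α_i > 1, else 0.
α_i > 1 for i ∈ {1}; NE contributions (11, 0, 0, 0), G = 11.
u_1 = (11 − 11) + 1.3·11 = 14.3.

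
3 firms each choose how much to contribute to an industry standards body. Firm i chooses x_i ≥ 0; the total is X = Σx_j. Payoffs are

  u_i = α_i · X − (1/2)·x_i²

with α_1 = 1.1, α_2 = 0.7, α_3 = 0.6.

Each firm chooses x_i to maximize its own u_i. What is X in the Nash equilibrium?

2.4

Firm i's FOC: ∂u_i/∂x_i = α_i − x_i = 0, so x_i* = α_i.
NE contributions = (1.1, 0.7, 0.6); X = 2.4.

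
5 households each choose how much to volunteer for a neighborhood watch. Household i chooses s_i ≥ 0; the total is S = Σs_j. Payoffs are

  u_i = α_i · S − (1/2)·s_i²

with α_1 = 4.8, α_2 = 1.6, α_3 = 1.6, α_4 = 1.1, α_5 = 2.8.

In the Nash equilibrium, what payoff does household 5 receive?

Household i's FOC: ∂u_i/∂s_i = α_i − s_i = 0, so s_i* = α_i.
NE contributions = (4.8, 1.6, 1.6, 1.1, 2.8); S = 11.9.
u_5 = α_5·S − ½·(s_5)² = 2.8·11.9 − ½·2.8² = 29.4.

29.4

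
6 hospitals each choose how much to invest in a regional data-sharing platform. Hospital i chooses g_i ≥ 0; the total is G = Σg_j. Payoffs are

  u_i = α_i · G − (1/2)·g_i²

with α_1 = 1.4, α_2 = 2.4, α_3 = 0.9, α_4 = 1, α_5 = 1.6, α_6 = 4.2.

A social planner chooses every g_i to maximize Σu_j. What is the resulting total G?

69

Planner FOC: ∂(Σu_j)/∂g_i = (Σα_j) − g_i = 0, so g_i^SO = Σα_j = 11.5 for every i; G^SO = 69.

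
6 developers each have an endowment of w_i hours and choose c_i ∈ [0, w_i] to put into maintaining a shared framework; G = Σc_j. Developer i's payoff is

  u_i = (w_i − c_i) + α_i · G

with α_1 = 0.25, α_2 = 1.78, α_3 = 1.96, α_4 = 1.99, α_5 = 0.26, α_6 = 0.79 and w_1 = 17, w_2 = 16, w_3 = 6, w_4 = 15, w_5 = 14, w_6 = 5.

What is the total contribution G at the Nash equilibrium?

37

∂u_i/∂c_i = α_i − 1, so developer i contributes w_i if α_i > 1, else 0.
α_i > 1 for i ∈ {2, 3, 4}; NE contributions (0, 16, 6, 15, 0, 0), G = 37.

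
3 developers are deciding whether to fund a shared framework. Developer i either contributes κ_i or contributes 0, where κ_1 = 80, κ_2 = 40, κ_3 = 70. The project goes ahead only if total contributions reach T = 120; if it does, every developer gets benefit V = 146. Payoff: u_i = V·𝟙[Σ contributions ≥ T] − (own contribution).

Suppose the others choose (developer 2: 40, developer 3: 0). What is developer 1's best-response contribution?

80

Others' total = 40. Contributing 80 brings total to 120 ≥ 120: gain V − κ_1 = 66.
Best response: 80.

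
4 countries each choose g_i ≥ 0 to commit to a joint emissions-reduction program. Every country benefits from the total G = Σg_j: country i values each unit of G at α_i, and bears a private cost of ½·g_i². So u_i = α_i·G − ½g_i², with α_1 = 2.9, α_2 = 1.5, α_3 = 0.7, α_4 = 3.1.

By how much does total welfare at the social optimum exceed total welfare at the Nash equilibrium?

77.62

Country i's FOC: ∂u_i/∂g_i = α_i − g_i = 0, so g_i* = α_i.
NE contributions = (2.9, 1.5, 0.7, 3.1); G = 8.2.
W^NE = (Σα)·G − ½Σα_i² = 8.2² − ½·20.76 = 56.86.
Planner sets g_i = Σα_j = 8.2 for every i, so G^SO = 4·8.2 = 32.8.
W^SO = (Σα)·G^SO − ½·4·(Σα)² = (4/2)·8.2² = 134.48.
Deadweight loss = W^SO − W^NE = 77.62.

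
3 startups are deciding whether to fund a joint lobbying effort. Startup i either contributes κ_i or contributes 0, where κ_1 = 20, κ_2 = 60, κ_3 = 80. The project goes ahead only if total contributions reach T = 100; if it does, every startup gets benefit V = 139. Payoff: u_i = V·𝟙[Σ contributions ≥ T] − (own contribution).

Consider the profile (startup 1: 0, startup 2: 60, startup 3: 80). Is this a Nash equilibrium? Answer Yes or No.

Yes

Total = 140 ≥ 100: provided.
Startup 1 (pledges 0, payoff 139): pledging 20 → total 160, payoff 119. No gain.
Startup 2 (pledges 60, payoff 79): dropping to 0 → total 80, payoff 0. No gain.
Startup 3 (pledges 80, payoff 59): dropping to 0 → total 60, payoff 0. No gain.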